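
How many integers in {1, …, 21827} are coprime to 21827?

19008

Factor: 21827 = 13 · 23 · 73.
φ(21827) = (13−1) · (23−1) · (73−1) = 12 · 22 · 72 = 19008.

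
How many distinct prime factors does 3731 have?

3

3731 = 7 · 533
533 = 13 · 41
3731 = 7 · 13 · 41, which has 3 distinct prime factors.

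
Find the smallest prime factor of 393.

3

393 is odd.
Digit sum 15, divisible by 3.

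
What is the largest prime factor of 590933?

590933 = 7 · 84419
84419 = 29 · 2911
2911 = 41 · 71
71 is prime.
So 590933 = 7 · 29 · 41 · 71; the largest prime factor is 71.

71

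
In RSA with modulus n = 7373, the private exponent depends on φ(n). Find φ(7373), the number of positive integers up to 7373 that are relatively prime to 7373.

Factor: 7373 = 73 · 101.
φ(7373) = (73−1) · (101−1) = 72 · 100 = 7200.

7200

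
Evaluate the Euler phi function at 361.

342

Factor: 361 = 19^2.
φ(361) = 19^1·(19−1) = 342.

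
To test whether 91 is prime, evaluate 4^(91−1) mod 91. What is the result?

4^1 ≡ 4 (mod 91)
4^2 ≡ 4^2 = 16 ≡ 16 (mod 91)
4^4 ≡ 16^2 = 256 ≡ 74 (mod 91)
4^8 ≡ 74^2 = 5476 ≡ 16 (mod 91)
4^16 ≡ 16^2 = 256 ≡ 74 (mod 91)
4^32 ≡ 74^2 = 5476 ≡ 16 (mod 91)
4^64 ≡ 16^2 = 256 ≡ 74 (mod 91)
90 = 64 + 16 + 8 + 2 in binary powers of 2.
So 4^90 ≡ 74 · 74 · 16 · 16 ≡ 1 (mod 91).
Since the result is 1, base 4 gives no evidence that 91 is composite.

1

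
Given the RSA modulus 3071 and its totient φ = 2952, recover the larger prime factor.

83

φ(n) = (p−1)(q−1) = n − (p+q) + 1, so p + q = 3071 − 2952 + 1 = 120.
p and q are the roots of t² − 120t + 3071 = 0.
Discriminant: 120² − 4·3071 = 14400 − 12284 = 2116; √2116 = 46.
q = (120 − 46)/2 = 37, p = (120 + 46)/2 = 83.
Check: 37 · 83 = 3071.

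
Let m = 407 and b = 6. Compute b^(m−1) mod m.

258

6^1 ≡ 6 (mod 407)
6^2 ≡ 6^2 = 36 ≡ 36 (mod 407)
6^4 ≡ 36^2 = 1296 ≡ 75 (mod 407)
6^8 ≡ 75^2 = 5625 ≡ 334 (mod 407)
6^16 ≡ 334^2 = 111556 ≡ 38 (mod 407)
6^32 ≡ 38^2 = 1444 ≡ 223 (mod 407)
6^64 ≡ 223^2 = 49729 ≡ 75 (mod 407)
6^128 ≡ 75^2 = 5625 ≡ 334 (mod 407)
6^256 ≡ 334^2 = 111556 ≡ 38 (mod 407)
406 = 256 + 128 + 16 + 4 + 2 in binary powers of 2.
So 6^406 ≡ 38 · 334 · 38 · 75 · 36 ≡ 258 (mod 407).
Since 258 ≠ 1, base 6 is a Fermat witness: 407 is composite.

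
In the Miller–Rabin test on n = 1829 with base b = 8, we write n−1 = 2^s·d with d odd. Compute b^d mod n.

157

1829 − 1 = 1828 = 2^2 · 457, so d = 457.
8^1 ≡ 8 (mod 1829)
8^2 ≡ 8^2 = 64 ≡ 64 (mod 1829)
8^4 ≡ 64^2 = 4096 ≡ 438 (mod 1829)
8^8 ≡ 438^2 = 191844 ≡ 1628 (mod 1829)
8^16 ≡ 1628^2 = 2650384 ≡ 163 (mod 1829)
8^32 ≡ 163^2 = 26569 ≡ 963 (mod 1829)
8^64 ≡ 963^2 = 927369 ≡ 66 (mod 1829)
8^128 ≡ 66^2 = 4356 ≡ 698 (mod 1829)
8^256 ≡ 698^2 = 487204 ≡ 690 (mod 1829)
457 = 256 + 128 + 64 + 8 + 1 in binary powers of 2.
So 8^457 ≡ 690 · 698 · 66 · 1628 · 8 ≡ 157 (mod 1829).
Squaring chain: 157 → 872; never reaches −1, so base 8 is a Miller–Rabin witness that 1829 is composite.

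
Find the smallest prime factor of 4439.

23

4439 is odd.
Digit sum 20, not divisible by 3.
Ends in 9: not divisible by 5.
7: 4439 = 7·634 + 1
11: 4439 = 11·403 + 6
13: 4439 = 13·341 + 6
17: 4439 = 17·261 + 2
19: 4439 = 19·233 + 12
23: 4439 = 23·193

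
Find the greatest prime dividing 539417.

97

539417 = 67 · 8051
8051 = 83 · 97
97 is prime.
So 539417 = 67 · 83 · 97; the largest prime factor is 97.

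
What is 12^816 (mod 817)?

704

12^1 ≡ 12 (mod 817)
12^2 ≡ 12^2 = 144 ≡ 144 (mod 817)
12^4 ≡ 144^2 = 20736 ≡ 311 (mod 817)
12^8 ≡ 311^2 = 96721 ≡ 315 (mod 817)
12^16 ≡ 315^2 = 99225 ≡ 368 (mod 817)
12^32 ≡ 368^2 = 135424 ≡ 619 (mod 817)
12^64 ≡ 619^2 = 383161 ≡ 805 (mod 817)
12^128 ≡ 805^2 = 648025 ≡ 144 (mod 817)
12^256 ≡ 144^2 = 20736 ≡ 311 (mod 817)
12^512 ≡ 311^2 = 96721 ≡ 315 (mod 817)
816 = 512 + 256 + 32 + 16 in binary powers of 2.
So 12^816 ≡ 315 · 311 · 619 · 368 ≡ 704 (mod 817).
Since 704 ≠ 1, base 12 is a Fermat witness: 817 is composite.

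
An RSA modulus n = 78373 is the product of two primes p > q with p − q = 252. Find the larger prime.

Since p = q + 252, we have 78373 = q(q + 252), so q² + 252q − 78373 = 0.
Discriminant: 252² + 4·78373 = 63504 + 313492 = 376996; √376996 = 614.
q = (−252 + 614)/2 = 181, and p = q + 252 = 433.
Check: 181 · 433 = 78373.

433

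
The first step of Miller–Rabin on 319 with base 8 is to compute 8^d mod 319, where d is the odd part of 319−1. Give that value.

205

319 − 1 = 318 = 2^1 · 159, so d = 159.
8^1 ≡ 8 (mod 319)
8^2 ≡ 8^2 = 64 ≡ 64 (mod 319)
8^4 ≡ 64^2 = 4096 ≡ 268 (mod 319)
8^8 ≡ 268^2 = 71824 ≡ 49 (mod 319)
8^16 ≡ 49^2 = 2401 ≡ 168 (mod 319)
8^32 ≡ 168^2 = 28224 ≡ 152 (mod 319)
8^64 ≡ 152^2 = 23104 ≡ 136 (mod 319)
8^128 ≡ 136^2 = 18496 ≡ 313 (mod 319)
159 = 128 + 16 + 8 + 4 + 2 + 1 in binary powers of 2.
So 8^159 ≡ 313 · 168 · 49 · 268 · 64 · 8 ≡ 205 (mod 319).
Squaring chain: 205; never reaches −1, so base 8 is a Miller–Rabin witness that 319 is composite.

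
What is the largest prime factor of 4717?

4717 = 53 · 89
89 is prime.
So 4717 = 53 · 89; the largest prime factor is 89.

89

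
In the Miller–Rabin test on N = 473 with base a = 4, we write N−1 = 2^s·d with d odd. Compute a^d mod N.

473 − 1 = 472 = 2^3 · 59, so d = 59.
4^1 ≡ 4 (mod 473)
4^2 ≡ 4^2 = 16 ≡ 16 (mod 473)
4^4 ≡ 16^2 = 256 ≡ 256 (mod 473)
4^8 ≡ 256^2 = 65536 ≡ 262 (mod 473)
4^16 ≡ 262^2 = 68644 ≡ 59 (mod 473)
4^32 ≡ 59^2 = 3481 ≡ 170 (mod 473)
59 = 32 + 16 + 8 + 2 + 1 in binary powers of 2.
So 4^59 ≡ 170 · 59 · 262 · 16 · 4 ≡ 322 (mod 473).
Squaring chain: 322 → 97 → 422; never reaches −1, so base 4 is a Miller–Rabin witness that 473 is composite.

322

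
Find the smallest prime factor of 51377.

83

51377 is odd.
Digit sum 23, not divisible by 3.
Ends in 7: not divisible by 5.
7: 51377 = 7·7339 + 4
11: 51377 = 11·4670 + 7
13: 51377 = 13·3952 + 1
17: 51377 = 17·3022 + 3
19: 51377 = 19·2704 + 1
23: 51377 = 23·2233 + 18
29: 51377 = 29·1771 + 18
31: 51377 = 31·1657 + 10
37: 51377 = 37·1388 + 21
41: 51377 = 41·1253 + 4
43: 51377 = 43·1194 + 35
47: 51377 = 47·1093 + 6
53: 51377 = 53·969 + 20
59: 51377 = 59·870 + 47
61: 51377 = 61·842 + 15
67: 51377 = 67·766 + 55
71: 51377 = 71·723 + 44
73: 51377 = 73·703 + 58
79: 51377 = 79·650 + 27
83: 51377 = 83·619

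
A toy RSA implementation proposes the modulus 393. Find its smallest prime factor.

393 is odd.
Digit sum 15, divisible by 3.

3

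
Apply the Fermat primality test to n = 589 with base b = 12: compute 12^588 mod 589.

12^1 ≡ 12 (mod 589)
12^2 ≡ 12^2 = 144 ≡ 144 (mod 589)
12^4 ≡ 144^2 = 20736 ≡ 121 (mod 589)
12^8 ≡ 121^2 = 14641 ≡ 505 (mod 589)
12^16 ≡ 505^2 = 255025 ≡ 577 (mod 589)
12^32 ≡ 577^2 = 332929 ≡ 144 (mod 589)
12^64 ≡ 144^2 = 20736 ≡ 121 (mod 589)
12^128 ≡ 121^2 = 14641 ≡ 505 (mod 589)
12^256 ≡ 505^2 = 255025 ≡ 577 (mod 589)
12^512 ≡ 577^2 = 332929 ≡ 144 (mod 589)
588 = 512 + 64 + 8 + 4 in binary powers of 2.
So 12^588 ≡ 144 · 121 · 505 · 121 ≡ 39 (mod 589).
Since 39 ≠ 1, base 12 is a Fermat witness: 589 is composite.

39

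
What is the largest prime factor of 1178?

1178 = 2 · 589
589 = 19 · 31
31 is prime.
So 1178 = 2 · 19 · 31; the largest prime factor is 31.

31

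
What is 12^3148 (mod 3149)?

12^1 ≡ 12 (mod 3149)
12^2 ≡ 12^2 = 144 ≡ 144 (mod 3149)
12^4 ≡ 144^2 = 20736 ≡ 1842 (mod 3149)
12^8 ≡ 1842^2 = 3392964 ≡ 1491 (mod 3149)
12^16 ≡ 1491^2 = 2223081 ≡ 3036 (mod 3149)
12^32 ≡ 3036^2 = 9217296 ≡ 173 (mod 3149)
12^64 ≡ 173^2 = 29929 ≡ 1588 (mod 3149)
12^128 ≡ 1588^2 = 2521744 ≡ 2544 (mod 3149)
12^256 ≡ 2544^2 = 6471936 ≡ 741 (mod 3149)
12^512 ≡ 741^2 = 549081 ≡ 1155 (mod 3149)
12^1024 ≡ 1155^2 = 1334025 ≡ 1998 (mod 3149)
12^2048 ≡ 1998^2 = 3992004 ≡ 2221 (mod 3149)
3148 = 2048 + 1024 + 64 + 8 + 4 in binary powers of 2.
So 12^3148 ≡ 2221 · 1998 · 1588 · 1491 · 1842 ≡ 2179 (mod 3149).
Since 2179 ≠ 1, base 12 is a Fermat witness: 3149 is composite.

2179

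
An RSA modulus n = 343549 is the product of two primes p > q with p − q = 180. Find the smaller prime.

503

Since p = q + 180, we have 343549 = q(q + 180), so q² + 180q − 343549 = 0.
Discriminant: 180² + 4·343549 = 32400 + 1374196 = 1406596; √1406596 = 1186.
q = (−180 + 1186)/2 = 503, and p = q + 180 = 683.
Check: 503 · 683 = 343549.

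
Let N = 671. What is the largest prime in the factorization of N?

671 = 11 · 61
61 is prime.
So 671 = 11 · 61; the largest prime factor is 61.

61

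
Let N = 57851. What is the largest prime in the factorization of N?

57851 = 17 · 3403
3403 = 41 · 83
83 is prime.
So 57851 = 17 · 41 · 83; the largest prime factor is 83.

83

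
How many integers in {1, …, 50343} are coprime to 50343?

Factor: 50343 = 3 · 97 · 173.
φ(50343) = (3−1) · (97−1) · (173−1) = 2 · 96 · 172 = 33024.

33024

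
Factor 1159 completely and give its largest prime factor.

61

1159 = 19 · 61
61 is prime.
So 1159 = 19 · 61; the largest prime factor is 61.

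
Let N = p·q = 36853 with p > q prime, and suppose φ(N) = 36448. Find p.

φ(n) = (p−1)(q−1) = n − (p+q) + 1, so p + q = 36853 − 36448 + 1 = 406.
p and q are the roots of t² − 406t + 36853 = 0.
Discriminant: 406² − 4·36853 = 164836 − 147412 = 17424; √17424 = 132.
q = (406 − 132)/2 = 137, p = (406 + 132)/2 = 269.
Check: 137 · 269 = 36853.

269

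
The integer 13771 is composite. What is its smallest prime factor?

13771 is odd.
Digit sum 19, not divisible by 3.
Ends in 1: not divisible by 5.
7: 13771 = 7·1967 + 2
11: 13771 = 11·1251 + 10
13: 13771 = 13·1059 + 4
17: 13771 = 17·810 + 1
19: 13771 = 19·724 + 15
23: 13771 = 23·598 + 17
29: 13771 = 29·474 + 25
31: 13771 = 31·444 + 7
37: 13771 = 37·372 + 7
41: 13771 = 41·335 + 36
43: 13771 = 43·320 + 11
47: 13771 = 47·293

47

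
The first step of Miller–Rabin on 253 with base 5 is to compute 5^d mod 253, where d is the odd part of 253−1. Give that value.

191

253 − 1 = 252 = 2^2 · 63, so d = 63.
5^1 ≡ 5 (mod 253)
5^2 ≡ 5^2 = 25 ≡ 25 (mod 253)
5^4 ≡ 25^2 = 625 ≡ 119 (mod 253)
5^8 ≡ 119^2 = 14161 ≡ 246 (mod 253)
5^16 ≡ 246^2 = 60516 ≡ 49 (mod 253)
5^32 ≡ 49^2 = 2401 ≡ 124 (mod 253)
63 = 32 + 16 + 8 + 4 + 2 + 1 in binary powers of 2.
So 5^63 ≡ 124 · 49 · 246 · 119 · 25 · 5 ≡ 191 (mod 253).
Squaring chain: 191 → 49; never reaches −1, so base 5 is a Miller–Rabin witness that 253 is composite.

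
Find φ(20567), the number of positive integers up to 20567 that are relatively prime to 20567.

20280

Factor: 20567 = 131 · 157.
φ(20567) = (131−1) · (157−1) = 130 · 156 = 20280.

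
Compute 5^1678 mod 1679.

5^1 ≡ 5 (mod 1679)
5^2 ≡ 5^2 = 25 ≡ 25 (mod 1679)
5^4 ≡ 25^2 = 625 ≡ 625 (mod 1679)
5^8 ≡ 625^2 = 390625 ≡ 1097 (mod 1679)
5^16 ≡ 1097^2 = 1203409 ≡ 1245 (mod 1679)
5^32 ≡ 1245^2 = 1550025 ≡ 308 (mod 1679)
5^64 ≡ 308^2 = 94864 ≡ 840 (mod 1679)
5^128 ≡ 840^2 = 705600 ≡ 420 (mod 1679)
5^256 ≡ 420^2 = 176400 ≡ 105 (mod 1679)
5^512 ≡ 105^2 = 11025 ≡ 951 (mod 1679)
5^1024 ≡ 951^2 = 904401 ≡ 1099 (mod 1679)
1678 = 1024 + 512 + 128 + 8 + 4 + 2 in binary powers of 2.
So 5^1678 ≡ 1099 · 951 · 420 · 1097 · 625 · 25 ≡ 1618 (mod 1679).
Since 1618 ≠ 1, base 5 is a Fermat witness: 1679 is composite.

1618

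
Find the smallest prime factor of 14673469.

14673469 is odd.
Digit sum 40, not divisible by 3.
Ends in 9: not divisible by 5.
7: 14673469 = 7·2096209 + 6
11: 14673469 = 11·1333951 + 8
13: 14673469 = 13·1128728 + 5
17: 14673469 = 17·863145 + 4
19: 14673469 = 19·772287 + 16
23: 14673469 = 23·637976 + 21
29: 14673469 = 29·505981 + 20
31: 14673469 = 31·473337 + 22
37: 14673469 = 37·396580 + 9
41: 14673469 = 41·357889 + 20
43: 14673469 = 43·341243 + 20
47: 14673469 = 47·312201 + 22
53: 14673469 = 53·276857 + 48
59: 14673469 = 59·248702 + 51
61: 14673469 = 61·240548 + 41
67: 14673469 = 67·219007

67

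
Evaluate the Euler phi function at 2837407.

Factor: 2837407 = 137 · 139 · 149.
φ(2837407) = (137−1) · (139−1) · (149−1) = 136 · 138 · 148 = 2777664.

2777664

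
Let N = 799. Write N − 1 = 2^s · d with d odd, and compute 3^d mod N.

686

799 − 1 = 798 = 2^1 · 399, so d = 399.
3^1 ≡ 3 (mod 799)
3^2 ≡ 3^2 = 9 ≡ 9 (mod 799)
3^4 ≡ 9^2 = 81 ≡ 81 (mod 799)
3^8 ≡ 81^2 = 6561 ≡ 169 (mod 799)
3^16 ≡ 169^2 = 28561 ≡ 596 (mod 799)
3^32 ≡ 596^2 = 355216 ≡ 460 (mod 799)
3^64 ≡ 460^2 = 211600 ≡ 664 (mod 799)
3^128 ≡ 664^2 = 440896 ≡ 647 (mod 799)
3^256 ≡ 647^2 = 418609 ≡ 732 (mod 799)
399 = 256 + 128 + 8 + 4 + 2 + 1 in binary powers of 2.
So 3^399 ≡ 732 · 647 · 169 · 81 · 9 · 3 ≡ 686 (mod 799).
Squaring chain: 686; never reaches −1, so base 3 is a Miller–Rabin witness that 799 is composite.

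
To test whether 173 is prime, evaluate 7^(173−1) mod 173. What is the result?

1

7^1 ≡ 7 (mod 173)
7^2 ≡ 7^2 = 49 ≡ 49 (mod 173)
7^4 ≡ 49^2 = 2401 ≡ 152 (mod 173)
7^8 ≡ 152^2 = 23104 ≡ 95 (mod 173)
7^16 ≡ 95^2 = 9025 ≡ 29 (mod 173)
7^32 ≡ 29^2 = 841 ≡ 149 (mod 173)
7^64 ≡ 149^2 = 22201 ≡ 57 (mod 173)
7^128 ≡ 57^2 = 3249 ≡ 135 (mod 173)
172 = 128 + 32 + 8 + 4 in binary powers of 2.
So 7^172 ≡ 135 · 149 · 95 · 152 ≡ 1 (mod 173).
Since the result is 1, base 7 gives no evidence that 173 is composite.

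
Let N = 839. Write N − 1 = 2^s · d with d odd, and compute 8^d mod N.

1

839 − 1 = 838 = 2^1 · 419, so d = 419.
8^1 ≡ 8 (mod 839)
8^2 ≡ 8^2 = 64 ≡ 64 (mod 839)
8^4 ≡ 64^2 = 4096 ≡ 740 (mod 839)
8^8 ≡ 740^2 = 547600 ≡ 572 (mod 839)
8^16 ≡ 572^2 = 327184 ≡ 813 (mod 839)
8^32 ≡ 813^2 = 660969 ≡ 676 (mod 839)
8^64 ≡ 676^2 = 456976 ≡ 560 (mod 839)
8^128 ≡ 560^2 = 313600 ≡ 653 (mod 839)
8^256 ≡ 653^2 = 426409 ≡ 197 (mod 839)
419 = 256 + 128 + 32 + 2 + 1 in binary powers of 2.
So 8^419 ≡ 197 · 653 · 676 · 64 · 8 ≡ 1 (mod 839).
Since 8^d ≡ 1 (mod 839), base 8 does not prove 839 composite.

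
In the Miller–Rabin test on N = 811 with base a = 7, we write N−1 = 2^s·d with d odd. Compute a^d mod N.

1

811 − 1 = 810 = 2^1 · 405, so d = 405.
7^1 ≡ 7 (mod 811)
7^2 ≡ 7^2 = 49 ≡ 49 (mod 811)
7^4 ≡ 49^2 = 2401 ≡ 779 (mod 811)
7^8 ≡ 779^2 = 606841 ≡ 213 (mod 811)
7^16 ≡ 213^2 = 45369 ≡ 764 (mod 811)
7^32 ≡ 764^2 = 583696 ≡ 587 (mod 811)
7^64 ≡ 587^2 = 344569 ≡ 705 (mod 811)
7^128 ≡ 705^2 = 497025 ≡ 693 (mod 811)
7^256 ≡ 693^2 = 480249 ≡ 137 (mod 811)
405 = 256 + 128 + 16 + 4 + 1 in binary powers of 2.
So 7^405 ≡ 137 · 693 · 764 · 779 · 7 ≡ 1 (mod 811).
Since 7^d ≡ 1 (mod 811), base 7 does not prove 811 composite.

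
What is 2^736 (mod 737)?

86

2^1 ≡ 2 (mod 737)
2^2 ≡ 2^2 = 4 ≡ 4 (mod 737)
2^4 ≡ 4^2 = 16 ≡ 16 (mod 737)
2^8 ≡ 16^2 = 256 ≡ 256 (mod 737)
2^16 ≡ 256^2 = 65536 ≡ 680 (mod 737)
2^32 ≡ 680^2 = 462400 ≡ 301 (mod 737)
2^64 ≡ 301^2 = 90601 ≡ 687 (mod 737)
2^128 ≡ 687^2 = 471969 ≡ 289 (mod 737)
2^256 ≡ 289^2 = 83521 ≡ 240 (mod 737)
2^512 ≡ 240^2 = 57600 ≡ 114 (mod 737)
736 = 512 + 128 + 64 + 32 in binary powers of 2.
So 2^736 ≡ 114 · 289 · 687 · 301 ≡ 86 (mod 737).
Since 86 ≠ 1, base 2 is a Fermat witness: 737 is composite.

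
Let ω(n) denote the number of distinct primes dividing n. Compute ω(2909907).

2909907 = 3^2 · 323323
323323 = 7 · 46189
46189 = 11 · 4199
4199 = 13 · 323
323 = 17 · 19
2909907 = 3^2 · 7 · 11 · 13 · 17 · 19, which has 6 distinct prime factors.

6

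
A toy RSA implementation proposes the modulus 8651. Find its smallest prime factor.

8651 is odd.
Digit sum 20, not divisible by 3.
Ends in 1: not divisible by 5.
7: 8651 = 7·1235 + 6
11: 8651 = 11·786 + 5
13: 8651 = 13·665 + 6
17: 8651 = 17·508 + 15
19: 8651 = 19·455 + 6
23: 8651 = 23·376 + 3
29: 8651 = 29·298 + 9
31: 8651 = 31·279 + 2
37: 8651 = 37·233 + 30
41: 8651 = 41·211

41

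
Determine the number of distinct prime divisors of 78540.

78540 = 2^2 · 19635
19635 = 3 · 6545
6545 = 5 · 1309
1309 = 7 · 187
187 = 11 · 17
78540 = 2^2 · 3 · 5 · 7 · 11 · 17, which has 6 distinct prime factors.

6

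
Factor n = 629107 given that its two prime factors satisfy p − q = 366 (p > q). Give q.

631

Since p = q + 366, we have 629107 = q(q + 366), so q² + 366q − 629107 = 0.
Discriminant: 366² + 4·629107 = 133956 + 2516428 = 2650384; √2650384 = 1628.
q = (−366 + 1628)/2 = 631, and p = q + 366 = 997.
Check: 631 · 997 = 629107.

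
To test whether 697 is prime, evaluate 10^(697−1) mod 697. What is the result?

10^1 ≡ 10 (mod 697)
10^2 ≡ 10^2 = 100 ≡ 100 (mod 697)
10^4 ≡ 100^2 = 10000 ≡ 242 (mod 697)
10^8 ≡ 242^2 = 58564 ≡ 16 (mod 697)
10^16 ≡ 16^2 = 256 ≡ 256 (mod 697)
10^32 ≡ 256^2 = 65536 ≡ 18 (mod 697)
10^64 ≡ 18^2 = 324 ≡ 324 (mod 697)
10^128 ≡ 324^2 = 104976 ≡ 426 (mod 697)
10^256 ≡ 426^2 = 181476 ≡ 256 (mod 697)
10^512 ≡ 256^2 = 65536 ≡ 18 (mod 697)
696 = 512 + 128 + 32 + 16 + 8 in binary powers of 2.
So 10^696 ≡ 18 · 426 · 18 · 256 · 16 ≡ 543 (mod 697).
Since 543 ≠ 1, base 10 is a Fermat witness: 697 is composite.

543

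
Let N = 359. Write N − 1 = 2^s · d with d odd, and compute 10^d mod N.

359 − 1 = 358 = 2^1 · 179, so d = 179.
10^1 ≡ 10 (mod 359)
10^2 ≡ 10^2 = 100 ≡ 100 (mod 359)
10^4 ≡ 100^2 = 10000 ≡ 307 (mod 359)
10^8 ≡ 307^2 = 94249 ≡ 191 (mod 359)
10^16 ≡ 191^2 = 36481 ≡ 222 (mod 359)
10^32 ≡ 222^2 = 49284 ≡ 101 (mod 359)
10^64 ≡ 101^2 = 10201 ≡ 149 (mod 359)
10^128 ≡ 149^2 = 22201 ≡ 302 (mod 359)
179 = 128 + 32 + 16 + 2 + 1 in binary powers of 2.
So 10^179 ≡ 302 · 101 · 222 · 100 · 10 ≡ 1 (mod 359).
Since 10^d ≡ 1 (mod 359), base 10 does not prove 359 composite.

1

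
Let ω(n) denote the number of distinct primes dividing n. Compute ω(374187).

374187 = 3 · 124729
124729 = 11 · 11339
11339 = 17 · 667
667 = 23 · 29
374187 = 3 · 11 · 17 · 23 · 29, which has 5 distinct prime factors.

5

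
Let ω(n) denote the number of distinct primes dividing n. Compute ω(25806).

25806 = 2 · 12903
12903 = 3 · 4301
4301 = 11 · 391
391 = 17 · 23
25806 = 2 · 3 · 11 · 17 · 23, which has 5 distinct prime factors.

5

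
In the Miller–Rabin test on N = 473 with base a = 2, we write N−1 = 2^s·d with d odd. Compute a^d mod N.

94

473 − 1 = 472 = 2^3 · 59, so d = 59.
2^1 ≡ 2 (mod 473)
2^2 ≡ 2^2 = 4 ≡ 4 (mod 473)
2^4 ≡ 4^2 = 16 ≡ 16 (mod 473)
2^8 ≡ 16^2 = 256 ≡ 256 (mod 473)
2^16 ≡ 256^2 = 65536 ≡ 262 (mod 473)
2^32 ≡ 262^2 = 68644 ≡ 59 (mod 473)
59 = 32 + 16 + 8 + 2 + 1 in binary powers of 2.
So 2^59 ≡ 59 · 262 · 256 · 4 · 2 ≡ 94 (mod 473).
Squaring chain: 94 → 322 → 97; never reaches −1, so base 2 is a Miller–Rabin witness that 473 is composite.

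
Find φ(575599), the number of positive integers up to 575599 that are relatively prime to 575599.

552000

Factor: 575599 = 41 · 101 · 139.
φ(575599) = (41−1) · (101−1) · (139−1) = 40 · 100 · 138 = 552000.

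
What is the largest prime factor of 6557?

83

6557 = 79 · 83
83 is prime.
So 6557 = 79 · 83; the largest prime factor is 83.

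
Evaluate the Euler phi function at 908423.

Factor: 908423 = 59 · 89 · 173.
φ(908423) = (59−1) · (89−1) · (173−1) = 58 · 88 · 172 = 877888.

877888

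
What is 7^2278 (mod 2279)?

7^1 ≡ 7 (mod 2279)
7^2 ≡ 7^2 = 49 ≡ 49 (mod 2279)
7^4 ≡ 49^2 = 2401 ≡ 122 (mod 2279)
7^8 ≡ 122^2 = 14884 ≡ 1210 (mod 2279)
7^16 ≡ 1210^2 = 1464100 ≡ 982 (mod 2279)
7^32 ≡ 982^2 = 964324 ≡ 307 (mod 2279)
7^64 ≡ 307^2 = 94249 ≡ 810 (mod 2279)
7^128 ≡ 810^2 = 656100 ≡ 2027 (mod 2279)
7^256 ≡ 2027^2 = 4108729 ≡ 1971 (mod 2279)
7^512 ≡ 1971^2 = 3884841 ≡ 1425 (mod 2279)
7^1024 ≡ 1425^2 = 2030625 ≡ 36 (mod 2279)
7^2048 ≡ 36^2 = 1296 ≡ 1296 (mod 2279)
2278 = 2048 + 128 + 64 + 32 + 4 + 2 in binary powers of 2.
So 7^2278 ≡ 1296 · 2027 · 810 · 307 · 122 · 49 ≡ 982 (mod 2279).
Since 982 ≠ 1, base 7 is a Fermat witness: 2279 is composite.

982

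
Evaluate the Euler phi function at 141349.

127920

Factor: 141349 = 13 · 83 · 131.
φ(141349) = (13−1) · (83−1) · (131−1) = 12 · 82 · 130 = 127920.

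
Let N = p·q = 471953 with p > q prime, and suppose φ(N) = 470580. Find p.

φ(n) = (p−1)(q−1) = n − (p+q) + 1, so p + q = 471953 − 470580 + 1 = 1374.
p and q are the roots of t² − 1374t + 471953 = 0.
Discriminant: 1374² − 4·471953 = 1887876 − 1887812 = 64; √64 = 8.
q = (1374 − 8)/2 = 683, p = (1374 + 8)/2 = 691.
Check: 683 · 691 = 471953.

691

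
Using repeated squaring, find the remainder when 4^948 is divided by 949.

794

4^1 ≡ 4 (mod 949)
4^2 ≡ 4^2 = 16 ≡ 16 (mod 949)
4^4 ≡ 16^2 = 256 ≡ 256 (mod 949)
4^8 ≡ 256^2 = 65536 ≡ 55 (mod 949)
4^16 ≡ 55^2 = 3025 ≡ 178 (mod 949)
4^32 ≡ 178^2 = 31684 ≡ 367 (mod 949)
4^64 ≡ 367^2 = 134689 ≡ 880 (mod 949)
4^128 ≡ 880^2 = 774400 ≡ 16 (mod 949)
4^256 ≡ 16^2 = 256 ≡ 256 (mod 949)
4^512 ≡ 256^2 = 65536 ≡ 55 (mod 949)
948 = 512 + 256 + 128 + 32 + 16 + 4 in binary powers of 2.
So 4^948 ≡ 55 · 256 · 16 · 367 · 178 · 256 ≡ 794 (mod 949).
Since 794 ≠ 1, base 4 is a Fermat witness: 949 is composite.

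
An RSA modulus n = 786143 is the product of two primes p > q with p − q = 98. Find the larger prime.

Since p = q + 98, we have 786143 = q(q + 98), so q² + 98q − 786143 = 0.
Discriminant: 98² + 4·786143 = 9604 + 3144572 = 3154176; √3154176 = 1776.
q = (−98 + 1776)/2 = 839, and p = q + 98 = 937.
Check: 839 · 937 = 786143.

937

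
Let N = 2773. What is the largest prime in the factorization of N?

59

2773 = 47 · 59
59 is prime.
So 2773 = 47 · 59; the largest prime factor is 59.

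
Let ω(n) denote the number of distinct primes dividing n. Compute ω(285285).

6

285285 = 3 · 95095
95095 = 5 · 19019
19019 = 7 · 2717
2717 = 11 · 247
247 = 13 · 19
285285 = 3 · 5 · 7 · 11 · 13 · 19, which has 6 distinct prime factors.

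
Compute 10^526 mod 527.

10^1 ≡ 10 (mod 527)
10^2 ≡ 10^2 = 100 ≡ 100 (mod 527)
10^4 ≡ 100^2 = 10000 ≡ 514 (mod 527)
10^8 ≡ 514^2 = 264196 ≡ 169 (mod 527)
10^16 ≡ 169^2 = 28561 ≡ 103 (mod 527)
10^32 ≡ 103^2 = 10609 ≡ 69 (mod 527)
10^64 ≡ 69^2 = 4761 ≡ 18 (mod 527)
10^128 ≡ 18^2 = 324 ≡ 324 (mod 527)
10^256 ≡ 324^2 = 104976 ≡ 103 (mod 527)
10^512 ≡ 103^2 = 10609 ≡ 69 (mod 527)
526 = 512 + 8 + 4 + 2 in binary powers of 2.
So 10^526 ≡ 69 · 169 · 514 · 100 ≡ 382 (mod 527).
Since 382 ≠ 1, base 10 is a Fermat witness: 527 is composite.

382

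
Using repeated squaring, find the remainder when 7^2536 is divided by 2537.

122

7^1 ≡ 7 (mod 2537)
7^2 ≡ 7^2 = 49 ≡ 49 (mod 2537)
7^4 ≡ 49^2 = 2401 ≡ 2401 (mod 2537)
7^8 ≡ 2401^2 = 5764801 ≡ 737 (mod 2537)
7^16 ≡ 737^2 = 543169 ≡ 251 (mod 2537)
7^32 ≡ 251^2 = 63001 ≡ 2113 (mod 2537)
7^64 ≡ 2113^2 = 4464769 ≡ 2186 (mod 2537)
7^128 ≡ 2186^2 = 4778596 ≡ 1425 (mod 2537)
7^256 ≡ 1425^2 = 2030625 ≡ 1025 (mod 2537)
7^512 ≡ 1025^2 = 1050625 ≡ 307 (mod 2537)
7^1024 ≡ 307^2 = 94249 ≡ 380 (mod 2537)
7^2048 ≡ 380^2 = 144400 ≡ 2328 (mod 2537)
2536 = 2048 + 256 + 128 + 64 + 32 + 8 in binary powers of 2.
So 7^2536 ≡ 2328 · 1025 · 1425 · 2186 · 2113 · 737 ≡ 122 (mod 2537).
Since 122 ≠ 1, base 7 is a Fermat witness: 2537 is composite.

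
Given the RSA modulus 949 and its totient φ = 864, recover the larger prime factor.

73

φ(n) = (p−1)(q−1) = n − (p+q) + 1, so p + q = 949 − 864 + 1 = 86.
p and q are the roots of t² − 86t + 949 = 0.
Discriminant: 86² − 4·949 = 7396 − 3796 = 3600; √3600 = 60.
q = (86 − 60)/2 = 13, p = (86 + 60)/2 = 73.
Check: 13 · 73 = 949.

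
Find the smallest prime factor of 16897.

16897 is odd.
Digit sum 31, not divisible by 3.
Ends in 7: not divisible by 5.
7: 16897 = 7·2413 + 6
11: 16897 = 11·1536 + 1
13: 16897 = 13·1299 + 10
17: 16897 = 17·993 + 16
19: 16897 = 19·889 + 6
23: 16897 = 23·734 + 15
29: 16897 = 29·582 + 19
31: 16897 = 31·545 + 2
37: 16897 = 37·456 + 25
41: 16897 = 41·412 + 5
43: 16897 = 43·392 + 41
47: 16897 = 47·359 + 24
53: 16897 = 53·318 + 43
59: 16897 = 59·286 + 23
61: 16897 = 61·277

61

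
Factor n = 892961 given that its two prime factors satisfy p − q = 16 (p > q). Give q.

937

Since p = q + 16, we have 892961 = q(q + 16), so q² + 16q − 892961 = 0.
Discriminant: 16² + 4·892961 = 256 + 3571844 = 3572100; √3572100 = 1890.
q = (−16 + 1890)/2 = 937, and p = q + 16 = 953.
Check: 937 · 953 = 892961.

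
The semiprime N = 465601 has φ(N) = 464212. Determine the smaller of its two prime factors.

φ(n) = (p−1)(q−1) = n − (p+q) + 1, so p + q = 465601 − 464212 + 1 = 1390.
p and q are the roots of t² − 1390t + 465601 = 0.
Discriminant: 1390² − 4·465601 = 1932100 − 1862404 = 69696; √69696 = 264.
q = (1390 − 264)/2 = 563, p = (1390 + 264)/2 = 827.
Check: 563 · 827 = 465601.

563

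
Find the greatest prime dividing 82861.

82861 = 41 · 2021
2021 = 43 · 47
47 is prime.
So 82861 = 41 · 43 · 47; the largest prime factor is 47.

47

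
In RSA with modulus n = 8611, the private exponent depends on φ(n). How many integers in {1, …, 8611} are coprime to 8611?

Factor: 8611 = 79 · 109.
φ(8611) = (79−1) · (109−1) = 78 · 108 = 8424.

8424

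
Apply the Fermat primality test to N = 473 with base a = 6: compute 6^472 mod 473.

135

6^1 ≡ 6 (mod 473)
6^2 ≡ 6^2 = 36 ≡ 36 (mod 473)
6^4 ≡ 36^2 = 1296 ≡ 350 (mod 473)
6^8 ≡ 350^2 = 122500 ≡ 466 (mod 473)
6^16 ≡ 466^2 = 217156 ≡ 49 (mod 473)
6^32 ≡ 49^2 = 2401 ≡ 36 (mod 473)
6^64 ≡ 36^2 = 1296 ≡ 350 (mod 473)
6^128 ≡ 350^2 = 122500 ≡ 466 (mod 473)
6^256 ≡ 466^2 = 217156 ≡ 49 (mod 473)
472 = 256 + 128 + 64 + 16 + 8 in binary powers of 2.
So 6^472 ≡ 49 · 466 · 350 · 49 · 466 ≡ 135 (mod 473).
Since 135 ≠ 1, base 6 is a Fermat witness: 473 is composite.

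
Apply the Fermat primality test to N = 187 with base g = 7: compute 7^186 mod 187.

70

7^1 ≡ 7 (mod 187)
7^2 ≡ 7^2 = 49 ≡ 49 (mod 187)
7^4 ≡ 49^2 = 2401 ≡ 157 (mod 187)
7^8 ≡ 157^2 = 24649 ≡ 152 (mod 187)
7^16 ≡ 152^2 = 23104 ≡ 103 (mod 187)
7^32 ≡ 103^2 = 10609 ≡ 137 (mod 187)
7^64 ≡ 137^2 = 18769 ≡ 69 (mod 187)
7^128 ≡ 69^2 = 4761 ≡ 86 (mod 187)
186 = 128 + 32 + 16 + 8 + 2 in binary powers of 2.
So 7^186 ≡ 86 · 137 · 103 · 152 · 49 ≡ 70 (mod 187).
Since 70 ≠ 1, base 7 is a Fermat witness: 187 is composite.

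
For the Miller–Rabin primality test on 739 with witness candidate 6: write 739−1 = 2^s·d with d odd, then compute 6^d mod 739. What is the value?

1

739 − 1 = 738 = 2^1 · 369, so d = 369.
6^1 ≡ 6 (mod 739)
6^2 ≡ 6^2 = 36 ≡ 36 (mod 739)
6^4 ≡ 36^2 = 1296 ≡ 557 (mod 739)
6^8 ≡ 557^2 = 310249 ≡ 608 (mod 739)
6^16 ≡ 608^2 = 369664 ≡ 164 (mod 739)
6^32 ≡ 164^2 = 26896 ≡ 292 (mod 739)
6^64 ≡ 292^2 = 85264 ≡ 279 (mod 739)
6^128 ≡ 279^2 = 77841 ≡ 246 (mod 739)
6^256 ≡ 246^2 = 60516 ≡ 657 (mod 739)
369 = 256 + 64 + 32 + 16 + 1 in binary powers of 2.
So 6^369 ≡ 657 · 279 · 292 · 164 · 6 ≡ 1 (mod 739).
Since 6^d ≡ 1 (mod 739), base 6 does not prove 739 composite.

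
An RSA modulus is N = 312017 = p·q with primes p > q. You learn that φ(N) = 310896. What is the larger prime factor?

φ(n) = (p−1)(q−1) = n − (p+q) + 1, so p + q = 312017 − 310896 + 1 = 1122.
p and q are the roots of t² − 1122t + 312017 = 0.
Discriminant: 1122² − 4·312017 = 1258884 − 1248068 = 10816; √10816 = 104.
q = (1122 − 104)/2 = 509, p = (1122 + 104)/2 = 613.
Check: 509 · 613 = 312017.

613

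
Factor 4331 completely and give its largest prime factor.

71

4331 = 61 · 71
71 is prime.
So 4331 = 61 · 71; the largest prime factor is 71.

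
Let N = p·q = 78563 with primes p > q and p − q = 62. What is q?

251

Since p = q + 62, we have 78563 = q(q + 62), so q² + 62q − 78563 = 0.
Discriminant: 62² + 4·78563 = 3844 + 314252 = 318096; √318096 = 564.
q = (−62 + 564)/2 = 251, and p = q + 62 = 313.
Check: 251 · 313 = 78563.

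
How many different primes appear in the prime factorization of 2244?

4

2244 = 2^2 · 561
561 = 3 · 187
187 = 11 · 17
2244 = 2^2 · 3 · 11 · 17, which has 4 distinct prime factors.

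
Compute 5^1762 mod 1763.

1665

5^1 ≡ 5 (mod 1763)
5^2 ≡ 5^2 = 25 ≡ 25 (mod 1763)
5^4 ≡ 25^2 = 625 ≡ 625 (mod 1763)
5^8 ≡ 625^2 = 390625 ≡ 1002 (mod 1763)
5^16 ≡ 1002^2 = 1004004 ≡ 857 (mod 1763)
5^32 ≡ 857^2 = 734449 ≡ 1041 (mod 1763)
5^64 ≡ 1041^2 = 1083681 ≡ 1199 (mod 1763)
5^128 ≡ 1199^2 = 1437601 ≡ 756 (mod 1763)
5^256 ≡ 756^2 = 571536 ≡ 324 (mod 1763)
5^512 ≡ 324^2 = 104976 ≡ 959 (mod 1763)
5^1024 ≡ 959^2 = 919681 ≡ 1158 (mod 1763)
1762 = 1024 + 512 + 128 + 64 + 32 + 2 in binary powers of 2.
So 5^1762 ≡ 1158 · 959 · 756 · 1199 · 1041 · 25 ≡ 1665 (mod 1763).
Since 1665 ≠ 1, base 5 is a Fermat witness: 1763 is composite.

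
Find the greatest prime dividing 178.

89

178 = 2 · 89
89 is prime.
So 178 = 2 · 89; the largest prime factor is 89.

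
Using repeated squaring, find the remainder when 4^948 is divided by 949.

4^1 ≡ 4 (mod 949)
4^2 ≡ 4^2 = 16 ≡ 16 (mod 949)
4^4 ≡ 16^2 = 256 ≡ 256 (mod 949)
4^8 ≡ 256^2 = 65536 ≡ 55 (mod 949)
4^16 ≡ 55^2 = 3025 ≡ 178 (mod 949)
4^32 ≡ 178^2 = 31684 ≡ 367 (mod 949)
4^64 ≡ 367^2 = 134689 ≡ 880 (mod 949)
4^128 ≡ 880^2 = 774400 ≡ 16 (mod 949)
4^256 ≡ 16^2 = 256 ≡ 256 (mod 949)
4^512 ≡ 256^2 = 65536 ≡ 55 (mod 949)
948 = 512 + 256 + 128 + 32 + 16 + 4 in binary powers of 2.
So 4^948 ≡ 55 · 256 · 16 · 367 · 178 · 256 ≡ 794 (mod 949).
Since 794 ≠ 1, base 4 is a Fermat witness: 949 is composite.

794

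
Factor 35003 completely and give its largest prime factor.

71

35003 = 17 · 2059
2059 = 29 · 71
71 is prime.
So 35003 = 17 · 29 · 71; the largest prime factor is 71.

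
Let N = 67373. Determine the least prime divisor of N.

67373 is odd.
Digit sum 26, not divisible by 3.
Ends in 3: not divisible by 5.
7: 67373 = 7·9624 + 5
11: 67373 = 11·6124 + 9
13: 67373 = 13·5182 + 7
17: 67373 = 17·3963 + 2
19: 67373 = 19·3545 + 18
23: 67373 = 23·2929 + 6
29: 67373 = 29·2323 + 6
31: 67373 = 31·2173 + 10
37: 67373 = 37·1820 + 33
41: 67373 = 41·1643 + 10
43: 67373 = 43·1566 + 35
47: 67373 = 47·1433 + 22
53: 67373 = 53·1271 + 10
59: 67373 = 59·1141 + 54
61: 67373 = 61·1104 + 29
67: 67373 = 67·1005 + 38
71: 67373 = 71·948 + 65
73: 67373 = 73·922 + 67
79: 67373 = 79·852 + 65
83: 67373 = 83·811 + 60
89: 67373 = 89·757

89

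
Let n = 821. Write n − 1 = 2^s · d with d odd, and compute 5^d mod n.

821 − 1 = 820 = 2^2 · 205, so d = 205.
5^1 ≡ 5 (mod 821)
5^2 ≡ 5^2 = 25 ≡ 25 (mod 821)
5^4 ≡ 25^2 = 625 ≡ 625 (mod 821)
5^8 ≡ 625^2 = 390625 ≡ 650 (mod 821)
5^16 ≡ 650^2 = 422500 ≡ 506 (mod 821)
5^32 ≡ 506^2 = 256036 ≡ 705 (mod 821)
5^64 ≡ 705^2 = 497025 ≡ 320 (mod 821)
5^128 ≡ 320^2 = 102400 ≡ 596 (mod 821)
205 = 128 + 64 + 8 + 4 + 1 in binary powers of 2.
So 5^205 ≡ 596 · 320 · 650 · 625 · 5 ≡ 820 (mod 821).
Since 5^d ≡ 820 (mod 821), base 5 does not prove 821 composite.

820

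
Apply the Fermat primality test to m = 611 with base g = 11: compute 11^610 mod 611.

335

11^1 ≡ 11 (mod 611)
11^2 ≡ 11^2 = 121 ≡ 121 (mod 611)
11^4 ≡ 121^2 = 14641 ≡ 588 (mod 611)
11^8 ≡ 588^2 = 345744 ≡ 529 (mod 611)
11^16 ≡ 529^2 = 279841 ≡ 3 (mod 611)
11^32 ≡ 3^2 = 9 ≡ 9 (mod 611)
11^64 ≡ 9^2 = 81 ≡ 81 (mod 611)
11^128 ≡ 81^2 = 6561 ≡ 451 (mod 611)
11^256 ≡ 451^2 = 203401 ≡ 549 (mod 611)
11^512 ≡ 549^2 = 301401 ≡ 178 (mod 611)
610 = 512 + 64 + 32 + 2 in binary powers of 2.
So 11^610 ≡ 178 · 81 · 9 · 121 ≡ 335 (mod 611).
Since 335 ≠ 1, base 11 is a Fermat witness: 611 is composite.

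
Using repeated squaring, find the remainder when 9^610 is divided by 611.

9^1 ≡ 9 (mod 611)
9^2 ≡ 9^2 = 81 ≡ 81 (mod 611)
9^4 ≡ 81^2 = 6561 ≡ 451 (mod 611)
9^8 ≡ 451^2 = 203401 ≡ 549 (mod 611)
9^16 ≡ 549^2 = 301401 ≡ 178 (mod 611)
9^32 ≡ 178^2 = 31684 ≡ 523 (mod 611)
9^64 ≡ 523^2 = 273529 ≡ 412 (mod 611)
9^128 ≡ 412^2 = 169744 ≡ 497 (mod 611)
9^256 ≡ 497^2 = 247009 ≡ 165 (mod 611)
9^512 ≡ 165^2 = 27225 ≡ 341 (mod 611)
610 = 512 + 64 + 32 + 2 in binary powers of 2.
So 9^610 ≡ 341 · 412 · 523 · 81 ≡ 191 (mod 611).
Since 191 ≠ 1, base 9 is a Fermat witness: 611 is composite.

191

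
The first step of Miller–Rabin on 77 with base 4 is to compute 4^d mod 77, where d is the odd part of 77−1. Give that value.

77 − 1 = 76 = 2^2 · 19, so d = 19.
4^1 ≡ 4 (mod 77)
4^2 ≡ 4^2 = 16 ≡ 16 (mod 77)
4^4 ≡ 16^2 = 256 ≡ 25 (mod 77)
4^8 ≡ 25^2 = 625 ≡ 9 (mod 77)
4^16 ≡ 9^2 = 81 ≡ 4 (mod 77)
19 = 16 + 2 + 1 in binary powers of 2.
So 4^19 ≡ 4 · 16 · 4 ≡ 25 (mod 77).
Squaring chain: 25 → 9; never reaches −1, so base 4 is a Miller–Rabin witness that 77 is composite.

25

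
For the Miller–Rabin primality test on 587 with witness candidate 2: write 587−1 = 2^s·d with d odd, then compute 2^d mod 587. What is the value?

587 − 1 = 586 = 2^1 · 293, so d = 293.
2^1 ≡ 2 (mod 587)
2^2 ≡ 2^2 = 4 ≡ 4 (mod 587)
2^4 ≡ 4^2 = 16 ≡ 16 (mod 587)
2^8 ≡ 16^2 = 256 ≡ 256 (mod 587)
2^16 ≡ 256^2 = 65536 ≡ 379 (mod 587)
2^32 ≡ 379^2 = 143641 ≡ 413 (mod 587)
2^64 ≡ 413^2 = 170569 ≡ 339 (mod 587)
2^128 ≡ 339^2 = 114921 ≡ 456 (mod 587)
2^256 ≡ 456^2 = 207936 ≡ 138 (mod 587)
293 = 256 + 32 + 4 + 1 in binary powers of 2.
So 2^293 ≡ 138 · 413 · 16 · 2 ≡ 586 (mod 587).
Since 2^d ≡ 586 (mod 587), base 2 does not prove 587 composite.

586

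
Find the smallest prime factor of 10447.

31

10447 is odd.
Digit sum 16, not divisible by 3.
Ends in 7: not divisible by 5.
7: 10447 = 7·1492 + 3
11: 10447 = 11·949 + 8
13: 10447 = 13·803 + 8
17: 10447 = 17·614 + 9
19: 10447 = 19·549 + 16
23: 10447 = 23·454 + 5
29: 10447 = 29·360 + 7
31: 10447 = 31·337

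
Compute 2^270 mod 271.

2^1 ≡ 2 (mod 271)
2^2 ≡ 2^2 = 4 ≡ 4 (mod 271)
2^4 ≡ 4^2 = 16 ≡ 16 (mod 271)
2^8 ≡ 16^2 = 256 ≡ 256 (mod 271)
2^16 ≡ 256^2 = 65536 ≡ 225 (mod 271)
2^32 ≡ 225^2 = 50625 ≡ 219 (mod 271)
2^64 ≡ 219^2 = 47961 ≡ 265 (mod 271)
2^128 ≡ 265^2 = 70225 ≡ 36 (mod 271)
2^256 ≡ 36^2 = 1296 ≡ 212 (mod 271)
270 = 256 + 8 + 4 + 2 in binary powers of 2.
So 2^270 ≡ 212 · 256 · 16 · 4 ≡ 1 (mod 271).
Since the result is 1, base 2 gives no evidence that 271 is composite.

1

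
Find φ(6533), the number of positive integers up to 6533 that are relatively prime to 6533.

Factor: 6533 = 47 · 139.
φ(6533) = (47−1) · (139−1) = 46 · 138 = 6348.

6348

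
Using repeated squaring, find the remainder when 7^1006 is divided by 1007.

7^1 ≡ 7 (mod 1007)
7^2 ≡ 7^2 = 49 ≡ 49 (mod 1007)
7^4 ≡ 49^2 = 2401 ≡ 387 (mod 1007)
7^8 ≡ 387^2 = 149769 ≡ 733 (mod 1007)
7^16 ≡ 733^2 = 537289 ≡ 558 (mod 1007)
7^32 ≡ 558^2 = 311364 ≡ 201 (mod 1007)
7^64 ≡ 201^2 = 40401 ≡ 121 (mod 1007)
7^128 ≡ 121^2 = 14641 ≡ 543 (mod 1007)
7^256 ≡ 543^2 = 294849 ≡ 805 (mod 1007)
7^512 ≡ 805^2 = 648025 ≡ 524 (mod 1007)
1006 = 512 + 256 + 128 + 64 + 32 + 8 + 4 + 2 in binary powers of 2.
So 7^1006 ≡ 524 · 805 · 543 · 121 · 201 · 733 · 387 · 49 ≡ 577 (mod 1007).
Since 577 ≠ 1, base 7 is a Fermat witness: 1007 is composite.

577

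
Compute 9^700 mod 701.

9^1 ≡ 9 (mod 701)
9^2 ≡ 9^2 = 81 ≡ 81 (mod 701)
9^4 ≡ 81^2 = 6561 ≡ 252 (mod 701)
9^8 ≡ 252^2 = 63504 ≡ 414 (mod 701)
9^16 ≡ 414^2 = 171396 ≡ 352 (mod 701)
9^32 ≡ 352^2 = 123904 ≡ 528 (mod 701)
9^64 ≡ 528^2 = 278784 ≡ 487 (mod 701)
9^128 ≡ 487^2 = 237169 ≡ 231 (mod 701)
9^256 ≡ 231^2 = 53361 ≡ 85 (mod 701)
9^512 ≡ 85^2 = 7225 ≡ 215 (mod 701)
700 = 512 + 128 + 32 + 16 + 8 + 4 in binary powers of 2.
So 9^700 ≡ 215 · 231 · 528 · 352 · 414 · 252 ≡ 1 (mod 701).
Since the result is 1, base 9 gives no evidence that 701 is composite.

1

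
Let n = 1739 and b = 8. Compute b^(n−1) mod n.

8^1 ≡ 8 (mod 1739)
8^2 ≡ 8^2 = 64 ≡ 64 (mod 1739)
8^4 ≡ 64^2 = 4096 ≡ 618 (mod 1739)
8^8 ≡ 618^2 = 381924 ≡ 1083 (mod 1739)
8^16 ≡ 1083^2 = 1172889 ≡ 803 (mod 1739)
8^32 ≡ 803^2 = 644809 ≡ 1379 (mod 1739)
8^64 ≡ 1379^2 = 1901641 ≡ 914 (mod 1739)
8^128 ≡ 914^2 = 835396 ≡ 676 (mod 1739)
8^256 ≡ 676^2 = 456976 ≡ 1358 (mod 1739)
8^512 ≡ 1358^2 = 1844164 ≡ 824 (mod 1739)
8^1024 ≡ 824^2 = 678976 ≡ 766 (mod 1739)
1738 = 1024 + 512 + 128 + 64 + 8 + 2 in binary powers of 2.
So 8^1738 ≡ 766 · 824 · 676 · 914 · 1083 · 64 ≡ 159 (mod 1739).
Since 159 ≠ 1, base 8 is a Fermat witness: 1739 is composite.

159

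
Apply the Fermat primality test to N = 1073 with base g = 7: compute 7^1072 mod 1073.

7^1 ≡ 7 (mod 1073)
7^2 ≡ 7^2 = 49 ≡ 49 (mod 1073)
7^4 ≡ 49^2 = 2401 ≡ 255 (mod 1073)
7^8 ≡ 255^2 = 65025 ≡ 645 (mod 1073)
7^16 ≡ 645^2 = 416025 ≡ 774 (mod 1073)
7^32 ≡ 774^2 = 599076 ≡ 342 (mod 1073)
7^64 ≡ 342^2 = 116964 ≡ 7 (mod 1073)
7^128 ≡ 7^2 = 49 ≡ 49 (mod 1073)
7^256 ≡ 49^2 = 2401 ≡ 255 (mod 1073)
7^512 ≡ 255^2 = 65025 ≡ 645 (mod 1073)
7^1024 ≡ 645^2 = 416025 ≡ 774 (mod 1073)
1072 = 1024 + 32 + 16 in binary powers of 2.
So 7^1072 ≡ 774 · 342 · 774 ≡ 7 (mod 1073).
Since 7 ≠ 1, base 7 is a Fermat witness: 1073 is composite.

7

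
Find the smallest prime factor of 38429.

38429 is odd.
Digit sum 26, not divisible by 3.
Ends in 9: not divisible by 5.
7: 38429 = 7·5489 + 6
11: 38429 = 11·3493 + 6
13: 38429 = 13·2956 + 1
17: 38429 = 17·2260 + 9
19: 38429 = 19·2022 + 11
23: 38429 = 23·1670 + 19
29: 38429 = 29·1325 + 4
31: 38429 = 31·1239 + 20
37: 38429 = 37·1038 + 23
41: 38429 = 41·937 + 12
43: 38429 = 43·893 + 30
47: 38429 = 47·817 + 30
53: 38429 = 53·725 + 4
59: 38429 = 59·651 + 20
61: 38429 = 61·629 + 60
67: 38429 = 67·573 + 38
71: 38429 = 71·541 + 18
73: 38429 = 73·526 + 31
79: 38429 = 79·486 + 35
83: 38429 = 83·463

83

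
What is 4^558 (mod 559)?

508

4^1 ≡ 4 (mod 559)
4^2 ≡ 4^2 = 16 ≡ 16 (mod 559)
4^4 ≡ 16^2 = 256 ≡ 256 (mod 559)
4^8 ≡ 256^2 = 65536 ≡ 133 (mod 559)
4^16 ≡ 133^2 = 17689 ≡ 360 (mod 559)
4^32 ≡ 360^2 = 129600 ≡ 471 (mod 559)
4^64 ≡ 471^2 = 221841 ≡ 477 (mod 559)
4^128 ≡ 477^2 = 227529 ≡ 16 (mod 559)
4^256 ≡ 16^2 = 256 ≡ 256 (mod 559)
4^512 ≡ 256^2 = 65536 ≡ 133 (mod 559)
558 = 512 + 32 + 8 + 4 + 2 in binary powers of 2.
So 4^558 ≡ 133 · 471 · 133 · 256 · 16 ≡ 508 (mod 559).
Since 508 ≠ 1, base 4 is a Fermat witness: 559 is composite.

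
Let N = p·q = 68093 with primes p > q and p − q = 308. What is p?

Since p = q + 308, we have 68093 = q(q + 308), so q² + 308q − 68093 = 0.
Discriminant: 308² + 4·68093 = 94864 + 272372 = 367236; √367236 = 606.
q = (−308 + 606)/2 = 149, and p = q + 308 = 457.
Check: 149 · 457 = 68093.

457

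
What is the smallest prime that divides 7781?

31

7781 is odd.
Digit sum 23, not divisible by 3.
Ends in 1: not divisible by 5.
7: 7781 = 7·1111 + 4
11: 7781 = 11·707 + 4
13: 7781 = 13·598 + 7
17: 7781 = 17·457 + 12
19: 7781 = 19·409 + 10
23: 7781 = 23·338 + 7
29: 7781 = 29·268 + 9
31: 7781 = 31·251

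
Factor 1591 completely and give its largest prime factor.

1591 = 37 · 43
43 is prime.
So 1591 = 37 · 43; the largest prime factor is 43.

43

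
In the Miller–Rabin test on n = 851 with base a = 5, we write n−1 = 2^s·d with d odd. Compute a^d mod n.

851 − 1 = 850 = 2^1 · 425, so d = 425.
5^1 ≡ 5 (mod 851)
5^2 ≡ 5^2 = 25 ≡ 25 (mod 851)
5^4 ≡ 25^2 = 625 ≡ 625 (mod 851)
5^8 ≡ 625^2 = 390625 ≡ 16 (mod 851)
5^16 ≡ 16^2 = 256 ≡ 256 (mod 851)
5^32 ≡ 256^2 = 65536 ≡ 9 (mod 851)
5^64 ≡ 9^2 = 81 ≡ 81 (mod 851)
5^128 ≡ 81^2 = 6561 ≡ 604 (mod 851)
5^256 ≡ 604^2 = 364816 ≡ 588 (mod 851)
425 = 256 + 128 + 32 + 8 + 1 in binary powers of 2.
So 5^425 ≡ 588 · 604 · 9 · 16 · 5 ≡ 109 (mod 851).
Squaring chain: 109; never reaches −1, so base 5 is a Miller–Rabin witness that 851 is composite.

109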